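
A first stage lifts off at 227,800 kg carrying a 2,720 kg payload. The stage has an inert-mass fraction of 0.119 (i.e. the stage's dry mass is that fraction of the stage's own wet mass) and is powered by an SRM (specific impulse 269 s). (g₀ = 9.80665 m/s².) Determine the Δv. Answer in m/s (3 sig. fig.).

Stage wet mass = m₀ − payload = 227,800 − 2,720 = 225,080 kg.
Stage dry mass = ε × stage wet mass = 0.119 × 225,080 = 26,784.5 kg.
Burnout mass m_f = stage dry + payload = 26,784.5 + 2,720 = 29,504.5 kg.
v_e = Isp · g₀ = 269 × 9.80665 = 2638.0 m/s.
Δv = v_e · ln(227,800/29,504.5) = 2638.0 × ln(7.721) = 2638.0 × 2.0439 ≈ 5392 m/s.

Δv ≈ 5390 m/s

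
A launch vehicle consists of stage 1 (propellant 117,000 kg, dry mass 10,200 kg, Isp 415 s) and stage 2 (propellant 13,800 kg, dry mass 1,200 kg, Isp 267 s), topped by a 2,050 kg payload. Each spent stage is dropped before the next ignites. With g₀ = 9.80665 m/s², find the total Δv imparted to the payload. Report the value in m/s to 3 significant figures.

Ignition mass of stage 1 = 117,000+10,200 + 13,800+1,200 + 2,050 = 144,250 kg.
Stage 1: m₀ = 144,250 kg, m_f = 144,250 − 117,000 = 27,250 kg; Δv = 415×9.80665×ln(5.294) = 4069.8×1.6665 ≈ 6782 m/s.
Stage 2: m₀ = 17,050 kg, m_f = 17,050 − 13,800 = 3,250 kg; Δv = 267×9.80665×ln(5.246) = 2618.4×1.6575 ≈ 4340 m/s.
Total Δv = 6782 + 4340 = 11122 m/s.

Δv ≈ 11100 m/s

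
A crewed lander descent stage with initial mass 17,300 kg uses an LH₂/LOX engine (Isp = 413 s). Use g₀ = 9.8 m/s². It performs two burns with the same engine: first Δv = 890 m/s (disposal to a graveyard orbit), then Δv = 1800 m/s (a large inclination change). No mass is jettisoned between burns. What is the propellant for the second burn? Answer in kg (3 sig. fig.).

v_e = Isp · g₀ = 413 × 9.8 = 4047.4 m/s.
After the first burn: m = 17300 × exp(−890/4047.4) = 17300 × 0.80260 = 13,885 kg.
After the second burn: m = 13,885 × exp(−1800/4047.4) = 13,885 × 0.64100 = 8,900.29 kg.
Second-burn propellant = 13,885 − 8,900.29 = 4,984.71 kg.

propellant for the second burn ≈ 4980 kg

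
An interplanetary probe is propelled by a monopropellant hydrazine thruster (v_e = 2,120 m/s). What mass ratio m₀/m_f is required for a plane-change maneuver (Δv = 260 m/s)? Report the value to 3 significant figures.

From the ideal rocket equation, m₀/m_f = exp(Δv / v_e) = exp(260 / 2120.0) = exp(0.1226) = 1.1305.

mass ratio ≈ 1.13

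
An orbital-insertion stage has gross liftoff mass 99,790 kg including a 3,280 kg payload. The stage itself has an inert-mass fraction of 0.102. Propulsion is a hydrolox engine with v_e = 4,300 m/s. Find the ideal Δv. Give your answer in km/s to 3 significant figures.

Δv ≈ 8.72 km/s

Stage wet mass = m₀ − payload = 99,790 − 3,280 = 96,510 kg.
Stage dry mass = ε × stage wet mass = 0.102 × 96,510 = 9,844.02 kg.
Burnout mass m_f = stage dry + payload = 9,844.02 + 3,280 = 13,124.02 kg.
Δv = v_e · ln(99,790/13,124.02) = 4300.0 × ln(7.604) = 4300.0 × 2.0286 ≈ 8723 m/s.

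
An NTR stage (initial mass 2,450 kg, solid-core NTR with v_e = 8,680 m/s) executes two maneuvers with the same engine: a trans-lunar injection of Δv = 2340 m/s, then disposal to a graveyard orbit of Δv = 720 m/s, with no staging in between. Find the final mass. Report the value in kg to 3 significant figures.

After the first burn: m = 2450 × exp(−2340/8680.0) = 2450 × 0.76370 = 1,871.07 kg.
After the second burn: m = 1,871.07 × exp(−720/8680.0) = 1,871.07 × 0.92040 = 1,722.13 kg.

final mass ≈ 1720 kg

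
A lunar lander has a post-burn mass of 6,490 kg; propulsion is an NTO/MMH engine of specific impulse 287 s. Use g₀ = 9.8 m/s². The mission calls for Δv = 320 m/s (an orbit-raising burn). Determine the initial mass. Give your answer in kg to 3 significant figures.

initial mass ≈ 7270 kg

v_e = Isp · g₀ = 287 × 9.8 = 2812.6 m/s.
Rocket equation: m₀/m_f = exp(Δv / v_e) = exp(320 / 2812.6) = exp(0.1138) = 1.1205.
m₀ = m_f × 1.1205 = 6,490 × 1.1205 = 7,272.05 kg.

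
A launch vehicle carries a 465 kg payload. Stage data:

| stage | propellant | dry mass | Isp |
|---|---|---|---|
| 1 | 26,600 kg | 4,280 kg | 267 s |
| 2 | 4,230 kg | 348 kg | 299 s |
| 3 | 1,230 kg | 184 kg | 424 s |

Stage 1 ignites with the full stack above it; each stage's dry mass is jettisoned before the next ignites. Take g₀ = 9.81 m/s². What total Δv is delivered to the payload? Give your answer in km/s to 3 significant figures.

Δv ≈ 10.8 km/s

Ignition mass of stage 1 = 26,600+4,280 + 4,230+348 + 1,230+184 + 465 = 37,337 kg.
Stage 1: m₀ = 37,337 kg, m_f = 37,337 − 26,600 = 10,737 kg; Δv = 267×9.81×ln(3.477) = 2619.3×1.2463 ≈ 3264 m/s.
Stage 2: m₀ = 6,457 kg, m_f = 6,457 − 4,230 = 2,227 kg; Δv = 299×9.81×ln(2.899) = 2933.2×1.0645 ≈ 3122 m/s.
Stage 3: m₀ = 1,879 kg, m_f = 1,879 − 1,230 = 649 kg; Δv = 424×9.81×ln(2.895) = 4159.4×1.0631 ≈ 4422 m/s.
Total Δv = 3264 + 3122 + 4422 = 10808 m/s.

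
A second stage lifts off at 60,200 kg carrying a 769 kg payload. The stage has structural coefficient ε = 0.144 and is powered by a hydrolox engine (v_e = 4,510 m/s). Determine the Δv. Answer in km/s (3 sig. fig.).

Δv ≈ 8.41 km/s

Stage wet mass = m₀ − payload = 60,200 − 769 = 59,431 kg.
Stage dry mass = ε × stage wet mass = 0.144 × 59,431 = 8,558.06 kg.
Burnout mass m_f = stage dry + payload = 8,558.06 + 769 = 9,327.06 kg.
Δv = v_e · ln(60,200/9,327.06) = 4510.0 × ln(6.454) = 4510.0 × 1.8648 ≈ 8410 m/s.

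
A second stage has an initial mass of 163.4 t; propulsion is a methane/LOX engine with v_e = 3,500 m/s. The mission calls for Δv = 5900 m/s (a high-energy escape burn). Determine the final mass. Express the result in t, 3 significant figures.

final mass ≈ 30.3 t

By the Tsiolkovsky rocket equation, m₀/m_f = exp(Δv / v_e) = exp(5900 / 3500.0) = exp(1.6857) = 5.3963.
m_f = m₀ / 5.3963 = 163.4 / 5.3963 = 30.28 t.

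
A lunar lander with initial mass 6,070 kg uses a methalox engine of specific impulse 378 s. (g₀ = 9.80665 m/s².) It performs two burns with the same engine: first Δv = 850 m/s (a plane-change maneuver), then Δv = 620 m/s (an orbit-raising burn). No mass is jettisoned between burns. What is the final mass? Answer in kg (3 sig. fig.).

final mass ≈ 4080 kg

v_e = Isp · g₀ = 378 × 9.80665 = 3706.9 m/s.
After the first burn: m = 6070 × exp(−850/3706.9) = 6070 × 0.79509 = 4,826.2 kg.
After the second burn: m = 4,826.2 × exp(−620/3706.9) = 4,826.2 × 0.84598 = 4,082.87 kg.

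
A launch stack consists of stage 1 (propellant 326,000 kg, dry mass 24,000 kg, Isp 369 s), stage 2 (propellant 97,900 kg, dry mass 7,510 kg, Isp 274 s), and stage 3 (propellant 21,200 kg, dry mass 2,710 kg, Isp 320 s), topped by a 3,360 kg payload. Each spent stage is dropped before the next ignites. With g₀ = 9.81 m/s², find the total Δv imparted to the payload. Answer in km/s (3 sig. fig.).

Ignition mass of stage 1 = 326,000+24,000 + 97,900+7,510 + 21,200+2,710 + 3,360 = 482,680 kg.
Stage 1: m₀ = 482,680 kg, m_f = 482,680 − 326,000 = 156,680 kg; Δv = 369×9.81×ln(3.081) = 3619.9×1.1251 ≈ 4073 m/s.
Stage 2: m₀ = 132,680 kg, m_f = 132,680 − 97,900 = 34,780 kg; Δv = 274×9.81×ln(3.815) = 2687.9×1.3389 ≈ 3599 m/s.
Stage 3: m₀ = 27,270 kg, m_f = 27,270 − 21,200 = 6,070 kg; Δv = 320×9.81×ln(4.493) = 3139.2×1.5024 ≈ 4716 m/s.
Total Δv = 4073 + 3599 + 4716 = 12388 m/s.

Δv ≈ 12.4 km/s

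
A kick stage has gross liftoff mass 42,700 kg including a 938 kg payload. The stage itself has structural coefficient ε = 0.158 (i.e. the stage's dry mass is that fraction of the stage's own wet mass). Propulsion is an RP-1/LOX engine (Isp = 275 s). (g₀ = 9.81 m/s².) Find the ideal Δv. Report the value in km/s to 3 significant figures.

Stage wet mass = m₀ − payload = 42,700 − 938 = 41,762 kg.
Stage dry mass = ε × stage wet mass = 0.158 × 41,762 = 6,598.4 kg.
Burnout mass m_f = stage dry + payload = 6,598.4 + 938 = 7,536.4 kg.
v_e = Isp · g₀ = 275 × 9.81 = 2697.8 m/s.
Rocket equation: Δv = v_e · ln(42,700/7,536.4) = 2697.8 × ln(5.666) = 2697.8 × 1.7345 ≈ 4679 m/s.

Δv ≈ 4.68 km/s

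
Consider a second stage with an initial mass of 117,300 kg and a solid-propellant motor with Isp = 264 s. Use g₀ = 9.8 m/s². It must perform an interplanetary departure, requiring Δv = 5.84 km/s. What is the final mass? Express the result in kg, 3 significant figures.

final mass ≈ 12300 kg

v_e = Isp · g₀ = 264 × 9.8 = 2587.2 m/s.
From the ideal rocket equation, m₀/m_f = exp(Δv / v_e) = exp(5840 / 2587.2) = exp(2.2573) = 9.5569.
m_f = m₀ / 9.5569 = 117,300 / 9.5569 = 12,273.9 kg.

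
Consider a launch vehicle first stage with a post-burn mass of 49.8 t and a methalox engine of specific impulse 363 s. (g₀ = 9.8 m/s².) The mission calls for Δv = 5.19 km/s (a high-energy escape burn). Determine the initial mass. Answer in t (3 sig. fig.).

v_e = Isp · g₀ = 363 × 9.8 = 3557.4 m/s.
Rocket equation: m₀/m_f = exp(Δv / v_e) = exp(5190 / 3557.4) = exp(1.4589) = 4.3014.
m₀ = m_f × 4.3014 = 49.8 × 4.3014 = 214.21 t.

initial mass ≈ 214 t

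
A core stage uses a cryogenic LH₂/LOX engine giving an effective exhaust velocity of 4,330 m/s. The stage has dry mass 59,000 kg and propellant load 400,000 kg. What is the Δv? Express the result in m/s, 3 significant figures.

Δv ≈ 8880 m/s

m₀ = m_dry + m_prop = 59,000 + 400,000 = 459,000 kg.
Δv = v_e · ln(m₀/m_f) = 4330.0 × ln(7.78) = 4330.0 × 2.0515 ≈ 8883.1 m/s.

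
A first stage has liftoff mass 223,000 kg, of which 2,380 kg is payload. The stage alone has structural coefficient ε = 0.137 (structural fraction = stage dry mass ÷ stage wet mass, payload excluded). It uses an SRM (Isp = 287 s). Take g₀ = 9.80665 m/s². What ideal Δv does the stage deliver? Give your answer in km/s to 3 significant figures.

Stage wet mass = m₀ − payload = 223,000 − 2,380 = 220,620 kg.
Stage dry mass = ε × stage wet mass = 0.137 × 220,620 = 30,224.9 kg.
Burnout mass m_f = stage dry + payload = 30,224.9 + 2,380 = 32,604.9 kg.
v_e = Isp · g₀ = 287 × 9.80665 = 2814.5 m/s.
Rocket equation: Δv = v_e · ln(223,000/32,604.9) = 2814.5 × ln(6.839) = 2814.5 × 1.9227 ≈ 5411 m/s.

Δv ≈ 5.41 km/s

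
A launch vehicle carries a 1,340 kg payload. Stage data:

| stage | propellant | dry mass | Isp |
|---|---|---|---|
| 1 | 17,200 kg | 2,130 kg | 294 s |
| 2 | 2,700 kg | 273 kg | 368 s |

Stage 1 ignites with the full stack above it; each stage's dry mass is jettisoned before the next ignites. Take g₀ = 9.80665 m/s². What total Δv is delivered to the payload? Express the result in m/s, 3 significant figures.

Δv ≈ 7300 m/s

Ignition mass of stage 1 = 17,200+2,130 + 2,700+273 + 1,340 = 23,643 kg.
Stage 1: m₀ = 23,643 kg, m_f = 23,643 − 17,200 = 6,443 kg; Δv = 294×9.80665×ln(3.67) = 2883.2×1.3001 ≈ 3748 m/s.
Stage 2: m₀ = 4,313 kg, m_f = 4,313 − 2,700 = 1,613 kg; Δv = 368×9.80665×ln(2.674) = 3608.8×0.9835 ≈ 3549 m/s.
Total Δv = 3748 + 3549 = 7297 m/s.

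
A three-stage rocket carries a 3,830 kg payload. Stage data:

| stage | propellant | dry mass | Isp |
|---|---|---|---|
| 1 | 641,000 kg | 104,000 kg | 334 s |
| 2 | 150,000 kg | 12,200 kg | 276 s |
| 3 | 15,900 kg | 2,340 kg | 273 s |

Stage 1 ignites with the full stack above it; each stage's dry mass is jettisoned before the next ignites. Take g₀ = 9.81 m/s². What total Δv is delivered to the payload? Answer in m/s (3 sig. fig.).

Δv ≈ 11800 m/s

Ignition mass of stage 1 = 641,000+104,000 + 150,000+12,200 + 15,900+2,340 + 3,830 = 929,270 kg.
Stage 1: m₀ = 929,270 kg, m_f = 929,270 − 641,000 = 288,270 kg; Δv = 334×9.81×ln(3.224) = 3276.5×1.1705 ≈ 3835 m/s.
Stage 2: m₀ = 184,270 kg, m_f = 184,270 − 150,000 = 34,270 kg; Δv = 276×9.81×ln(5.377) = 2707.6×1.6821 ≈ 4554 m/s.
Stage 3: m₀ = 22,070 kg, m_f = 22,070 − 15,900 = 6,170 kg; Δv = 273×9.81×ln(3.577) = 2678.1×1.2745 ≈ 3413 m/s.
Total Δv = 3835 + 4554 + 3413 = 11802 m/s.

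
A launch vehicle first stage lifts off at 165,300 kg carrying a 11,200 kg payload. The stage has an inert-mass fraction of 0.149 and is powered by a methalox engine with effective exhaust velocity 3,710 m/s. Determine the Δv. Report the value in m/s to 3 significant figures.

Δv ≈ 5850 m/s

Stage wet mass = m₀ − payload = 165,300 − 11,200 = 154,100 kg.
Stage dry mass = ε × stage wet mass = 0.149 × 154,100 = 22,960.9 kg.
Burnout mass m_f = stage dry + payload = 22,960.9 + 11,200 = 34,160.9 kg.
From the ideal rocket equation, Δv = v_e · ln(165,300/34,160.9) = 3710.0 × ln(4.839) = 3710.0 × 1.5767 ≈ 5849 m/s.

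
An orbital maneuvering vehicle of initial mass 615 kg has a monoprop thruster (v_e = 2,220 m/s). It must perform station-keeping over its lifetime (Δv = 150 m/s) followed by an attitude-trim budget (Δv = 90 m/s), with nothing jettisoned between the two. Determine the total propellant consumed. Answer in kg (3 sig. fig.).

total propellant consumed ≈ 63.0 kg

After the first burn: m = 615 × exp(−150/2220.0) = 615 × 0.93466 = 574.816 kg.
After the second burn: m = 574.816 × exp(−90/2220.0) = 574.816 × 0.96027 = 551.979 kg.
Total propellant = m₀ − m_final = 615 − 551.979 = 63.021 kg.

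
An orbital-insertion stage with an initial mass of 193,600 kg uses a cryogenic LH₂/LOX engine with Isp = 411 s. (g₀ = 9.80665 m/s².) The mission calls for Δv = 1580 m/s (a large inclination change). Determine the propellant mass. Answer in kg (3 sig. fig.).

propellant mass ≈ 62800 kg

v_e = Isp · g₀ = 411 × 9.80665 = 4030.5 m/s.
Using Δv = v_e ln(m₀/m_f): m₀/m_f = exp(Δv / v_e) = exp(1580 / 4030.5) = exp(0.3920) = 1.4799.
m_f = 193,600 / 1.4799 = 130,820 kg, so propellant = m₀ − m_f = 193,600 − 130,820 = 62,780 kg.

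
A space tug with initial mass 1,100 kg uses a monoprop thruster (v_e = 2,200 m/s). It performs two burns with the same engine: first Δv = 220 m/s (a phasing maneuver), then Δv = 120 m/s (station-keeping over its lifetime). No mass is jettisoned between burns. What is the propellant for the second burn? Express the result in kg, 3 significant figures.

propellant for the second burn ≈ 52.8 kg

After the first burn: m = 1100 × exp(−220/2200.0) = 1100 × 0.90484 = 995.324 kg.
After the second burn: m = 995.324 × exp(−120/2200.0) = 995.324 × 0.94692 = 942.492 kg.
Second-burn propellant = 995.324 − 942.492 = 52.832 kg.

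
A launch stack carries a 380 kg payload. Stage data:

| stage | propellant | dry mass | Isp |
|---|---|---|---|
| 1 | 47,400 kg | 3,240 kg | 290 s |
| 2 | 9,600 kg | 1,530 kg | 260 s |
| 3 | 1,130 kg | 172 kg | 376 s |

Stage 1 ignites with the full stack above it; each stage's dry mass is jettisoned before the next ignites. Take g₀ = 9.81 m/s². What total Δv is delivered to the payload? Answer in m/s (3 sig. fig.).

Ignition mass of stage 1 = 47,400+3,240 + 9,600+1,530 + 1,130+172 + 380 = 63,452 kg.
Stage 1: m₀ = 63,452 kg, m_f = 63,452 − 47,400 = 16,052 kg; Δv = 290×9.81×ln(3.953) = 2844.9×1.3745 ≈ 3910 m/s.
Stage 2: m₀ = 12,812 kg, m_f = 12,812 − 9,600 = 3,212 kg; Δv = 260×9.81×ln(3.989) = 2550.6×1.3835 ≈ 3529 m/s.
Stage 3: m₀ = 1,682 kg, m_f = 1,682 − 1,130 = 552 kg; Δv = 376×9.81×ln(3.047) = 3688.6×1.1142 ≈ 4110 m/s.
Total Δv = 3910 + 3529 + 4110 = 11549 m/s.

Δv ≈ 11500 m/s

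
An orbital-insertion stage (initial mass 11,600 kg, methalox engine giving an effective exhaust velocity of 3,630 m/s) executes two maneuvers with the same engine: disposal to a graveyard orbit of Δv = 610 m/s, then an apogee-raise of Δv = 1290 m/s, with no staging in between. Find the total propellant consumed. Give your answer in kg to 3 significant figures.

After the first burn: m = 11600 × exp(−610/3630.0) = 11600 × 0.84532 = 9,805.71 kg.
After the second burn: m = 9,805.71 × exp(−1290/3630.0) = 9,805.71 × 0.70091 = 6,872.92 kg.
Total propellant = m₀ − m_final = 11600 − 6,872.92 = 4,727.08 kg.

total propellant consumed ≈ 4730 kg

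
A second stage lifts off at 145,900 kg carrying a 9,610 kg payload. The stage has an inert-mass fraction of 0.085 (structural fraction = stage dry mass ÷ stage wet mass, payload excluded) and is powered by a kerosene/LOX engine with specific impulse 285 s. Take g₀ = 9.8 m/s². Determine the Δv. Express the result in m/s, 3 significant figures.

Stage wet mass = m₀ − payload = 145,900 − 9,610 = 136,290 kg.
Stage dry mass = ε × stage wet mass = 0.085 × 136,290 = 11,584.7 kg.
Burnout mass m_f = stage dry + payload = 11,584.7 + 9,610 = 21,194.7 kg.
v_e = Isp · g₀ = 285 × 9.8 = 2793.0 m/s.
Δv = v_e · ln(145,900/21,194.7) = 2793.0 × ln(6.884) = 2793.0 × 1.9292 ≈ 5388 m/s.

Δv ≈ 5390 m/s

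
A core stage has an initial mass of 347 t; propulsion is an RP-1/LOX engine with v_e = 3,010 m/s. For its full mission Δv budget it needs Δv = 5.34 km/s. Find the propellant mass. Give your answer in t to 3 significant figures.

Using Δv = v_e ln(m₀/m_f): m₀/m_f = exp(Δv / v_e) = exp(5340 / 3010.0) = exp(1.7741) = 5.8949.
m_f = 347 / 5.8949 = 58.8644 t, so propellant = m₀ − m_f = 347 − 58.8644 = 288.1356 t.

propellant mass ≈ 288 t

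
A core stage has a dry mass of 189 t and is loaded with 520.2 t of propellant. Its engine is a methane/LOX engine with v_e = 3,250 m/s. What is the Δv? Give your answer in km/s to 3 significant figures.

Δv ≈ 4.30 km/s

m₀ = m_dry + m_prop = 189 + 520.2 = 709.2 t.
By the Tsiolkovsky rocket equation, Δv = v_e · ln(m₀/m_f) = 3250.0 × ln(3.752) = 3250.0 × 1.3224 ≈ 4297.8 m/s.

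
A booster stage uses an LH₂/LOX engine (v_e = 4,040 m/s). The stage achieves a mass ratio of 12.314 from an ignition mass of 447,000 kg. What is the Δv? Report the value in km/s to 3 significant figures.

Rocket equation: Δv = v_e · ln(12.314) = 4040.0 × 2.5107 ≈ 10143.4 m/s.

Δv ≈ 10.1 km/s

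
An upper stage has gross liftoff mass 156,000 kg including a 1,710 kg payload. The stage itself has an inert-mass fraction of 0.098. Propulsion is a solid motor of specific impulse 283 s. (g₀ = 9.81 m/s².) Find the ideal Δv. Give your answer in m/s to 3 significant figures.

Δv ≈ 6180 m/s

Stage wet mass = m₀ − payload = 156,000 − 1,710 = 154,290 kg.
Stage dry mass = ε × stage wet mass = 0.098 × 154,290 = 15,120.4 kg.
Burnout mass m_f = stage dry + payload = 15,120.4 + 1,710 = 16,830.4 kg.
v_e = Isp · g₀ = 283 × 9.81 = 2776.2 m/s.
From the ideal rocket equation, Δv = v_e · ln(156,000/16,830.4) = 2776.2 × ln(9.269) = 2776.2 × 2.2267 ≈ 6182 m/s.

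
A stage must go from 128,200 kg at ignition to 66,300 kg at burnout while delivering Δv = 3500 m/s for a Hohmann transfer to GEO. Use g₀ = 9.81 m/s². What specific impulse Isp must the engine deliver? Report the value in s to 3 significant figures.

Isp ≈ 541 s

ln(m₀/m_f) = ln(128200/66300) = ln(1.934) = 0.6594.
Rocket equation: v_e = Δv / ln(m₀/m_f) = 3500 / 0.6594 = 5307.8 m/s.
Isp = v_e / g₀ = 5307.8 / 9.81 = 541.1 s.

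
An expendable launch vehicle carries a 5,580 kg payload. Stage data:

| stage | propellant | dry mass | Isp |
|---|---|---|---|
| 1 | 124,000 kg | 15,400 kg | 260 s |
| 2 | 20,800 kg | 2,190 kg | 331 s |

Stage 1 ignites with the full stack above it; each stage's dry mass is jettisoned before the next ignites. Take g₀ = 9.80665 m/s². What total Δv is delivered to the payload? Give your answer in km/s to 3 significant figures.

Ignition mass of stage 1 = 124,000+15,400 + 20,800+2,190 + 5,580 = 167,970 kg.
Stage 1: m₀ = 167,970 kg, m_f = 167,970 − 124,000 = 43,970 kg; Δv = 260×9.80665×ln(3.82) = 2549.7×1.3403 ≈ 3417 m/s.
Stage 2: m₀ = 28,570 kg, m_f = 28,570 − 20,800 = 7,770 kg; Δv = 331×9.80665×ln(3.677) = 3246.0×1.3021 ≈ 4227 m/s.
Total Δv = 3417 + 4227 = 7644 m/s.

Δv ≈ 7.64 km/s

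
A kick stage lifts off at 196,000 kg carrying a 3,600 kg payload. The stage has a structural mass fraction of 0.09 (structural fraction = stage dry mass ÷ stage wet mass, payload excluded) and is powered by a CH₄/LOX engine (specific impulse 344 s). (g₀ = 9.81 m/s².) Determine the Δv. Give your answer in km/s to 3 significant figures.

Δv ≈ 7.55 km/s

Stage wet mass = m₀ − payload = 196,000 − 3,600 = 192,400 kg.
Stage dry mass = ε × stage wet mass = 0.09 × 192,400 = 17,316 kg.
Burnout mass m_f = stage dry + payload = 17,316 + 3,600 = 20,916 kg.
v_e = Isp · g₀ = 344 × 9.81 = 3374.6 m/s.
Δv = v_e · ln(196,000/20,916) = 3374.6 × ln(9.371) = 3374.6 × 2.2376 ≈ 7551 m/s.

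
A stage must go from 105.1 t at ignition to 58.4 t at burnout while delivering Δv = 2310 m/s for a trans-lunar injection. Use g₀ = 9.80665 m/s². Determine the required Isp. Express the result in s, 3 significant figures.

ln(m₀/m_f) = ln(105100/58400) = ln(1.8) = 0.5876.
Rocket equation: v_e = Δv / ln(m₀/m_f) = 2310 / 0.5876 = 3931.3 m/s.
Isp = v_e / g₀ = 3931.3 / 9.80665 = 400.9 s.

Isp ≈ 401 s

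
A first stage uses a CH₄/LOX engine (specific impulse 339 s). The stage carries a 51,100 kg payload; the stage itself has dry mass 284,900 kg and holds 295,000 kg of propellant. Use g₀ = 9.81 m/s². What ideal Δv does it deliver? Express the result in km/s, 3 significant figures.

Δv ≈ 2.10 km/s

v_e = Isp · g₀ = 339 × 9.81 = 3325.6 m/s.
m₀ = payload + dry + propellant = 51,100 + 284,900 + 295,000 = 631,000 kg.
m_f = payload + dry = 51,100 + 284,900 = 336,000 kg.
Δv = v_e · ln(m₀/m_f) = 3325.6 × ln(1.878) = 3325.6 × 0.6302 ≈ 2095.8 m/s.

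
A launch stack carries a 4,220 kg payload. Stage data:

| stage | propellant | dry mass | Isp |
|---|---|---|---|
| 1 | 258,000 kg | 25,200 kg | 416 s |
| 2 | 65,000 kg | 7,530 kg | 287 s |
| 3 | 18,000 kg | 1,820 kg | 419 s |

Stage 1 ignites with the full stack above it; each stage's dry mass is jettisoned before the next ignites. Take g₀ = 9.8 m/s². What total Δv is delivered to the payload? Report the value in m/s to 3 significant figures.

Δv ≈ 13500 m/s

Ignition mass of stage 1 = 258,000+25,200 + 65,000+7,530 + 18,000+1,820 + 4,220 = 379,770 kg.
Stage 1: m₀ = 379,770 kg, m_f = 379,770 − 258,000 = 121,770 kg; Δv = 416×9.8×ln(3.119) = 4076.8×1.1374 ≈ 4637 m/s.
Stage 2: m₀ = 96,570 kg, m_f = 96,570 − 65,000 = 31,570 kg; Δv = 287×9.8×ln(3.059) = 2812.6×1.1181 ≈ 3145 m/s.
Stage 3: m₀ = 24,040 kg, m_f = 24,040 − 18,000 = 6,040 kg; Δv = 419×9.8×ln(3.98) = 4106.2×1.3813 ≈ 5672 m/s.
Total Δv = 4637 + 3145 + 5672 = 13454 m/s.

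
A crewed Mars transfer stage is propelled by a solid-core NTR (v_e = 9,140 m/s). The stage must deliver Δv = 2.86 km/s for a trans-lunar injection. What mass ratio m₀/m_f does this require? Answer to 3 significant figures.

mass ratio ≈ 1.37

Using Δv = v_e ln(m₀/m_f): m₀/m_f = exp(Δv / v_e) = exp(2860 / 9140.0) = exp(0.3129) = 1.3674.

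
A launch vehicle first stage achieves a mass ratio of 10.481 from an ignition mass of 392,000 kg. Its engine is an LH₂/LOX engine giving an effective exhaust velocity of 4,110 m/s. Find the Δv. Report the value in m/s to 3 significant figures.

From the ideal rocket equation, Δv = v_e · ln(10.481) = 4110.0 × 2.3496 ≈ 9656.7 m/s.

Δv ≈ 9660 m/s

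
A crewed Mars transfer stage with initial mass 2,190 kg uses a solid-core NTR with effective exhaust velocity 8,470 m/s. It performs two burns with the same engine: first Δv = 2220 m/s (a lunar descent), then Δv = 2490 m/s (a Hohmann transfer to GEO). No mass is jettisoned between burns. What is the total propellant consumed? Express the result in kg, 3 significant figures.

total propellant consumed ≈ 934 kg

After the first burn: m = 2190 × exp(−2220/8470.0) = 2190 × 0.76943 = 1,685.05 kg.
After the second burn: m = 1,685.05 × exp(−2490/8470.0) = 1,685.05 × 0.74529 = 1,255.85 kg.
Total propellant = m₀ − m_final = 2190 − 1,255.85 = 934.15 kg.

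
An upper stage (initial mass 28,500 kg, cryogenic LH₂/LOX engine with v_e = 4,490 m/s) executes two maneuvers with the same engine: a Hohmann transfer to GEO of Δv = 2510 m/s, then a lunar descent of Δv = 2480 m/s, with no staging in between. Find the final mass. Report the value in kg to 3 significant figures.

final mass ≈ 9380 kg

After the first burn: m = 28500 × exp(−2510/4490.0) = 28500 × 0.57177 = 16,295.4 kg.
After the second burn: m = 16,295.4 × exp(−2480/4490.0) = 16,295.4 × 0.57560 = 9,379.63 kg.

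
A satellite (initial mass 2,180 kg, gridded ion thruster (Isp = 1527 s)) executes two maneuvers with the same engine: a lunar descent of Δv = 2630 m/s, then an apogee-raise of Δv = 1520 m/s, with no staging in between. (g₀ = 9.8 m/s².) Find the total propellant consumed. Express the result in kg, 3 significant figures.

total propellant consumed ≈ 528 kg

v_e = Isp · g₀ = 1527 × 9.8 = 14964.6 m/s.
After the first burn: m = 2180 × exp(−2630/14964.6) = 2180 × 0.83883 = 1,828.65 kg.
After the second burn: m = 1,828.65 × exp(−1520/14964.6) = 1,828.65 × 0.90342 = 1,652.04 kg.
Total propellant = m₀ − m_final = 2180 − 1,652.04 = 527.96 kg.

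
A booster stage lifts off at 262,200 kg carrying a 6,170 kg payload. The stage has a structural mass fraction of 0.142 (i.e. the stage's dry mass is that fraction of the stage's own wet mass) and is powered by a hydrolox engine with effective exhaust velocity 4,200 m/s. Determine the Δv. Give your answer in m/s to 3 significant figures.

Δv ≈ 7640 m/s

Stage wet mass = m₀ − payload = 262,200 − 6,170 = 256,030 kg.
Stage dry mass = ε × stage wet mass = 0.142 × 256,030 = 36,356.3 kg.
Burnout mass m_f = stage dry + payload = 36,356.3 + 6,170 = 42,526.3 kg.
Δv = v_e · ln(262,200/42,526.3) = 4200.0 × ln(6.166) = 4200.0 × 1.8190 ≈ 7640 m/s.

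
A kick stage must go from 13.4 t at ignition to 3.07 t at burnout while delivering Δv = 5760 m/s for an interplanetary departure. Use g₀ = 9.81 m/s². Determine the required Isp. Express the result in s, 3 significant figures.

ln(m₀/m_f) = ln(13400/3070) = ln(4.365) = 1.4736.
v_e = Δv / ln(m₀/m_f) = 5760 / 1.4736 = 3908.9 m/s.
Isp = v_e / g₀ = 3908.9 / 9.81 = 398.5 s.

Isp ≈ 398 s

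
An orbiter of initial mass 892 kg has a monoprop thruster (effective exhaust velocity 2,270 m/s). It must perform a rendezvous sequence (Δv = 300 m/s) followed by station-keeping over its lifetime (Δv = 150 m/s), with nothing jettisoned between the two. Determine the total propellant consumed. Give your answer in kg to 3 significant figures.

total propellant consumed ≈ 160 kg

After the first burn: m = 892 × exp(−300/2270.0) = 892 × 0.87620 = 781.57 kg.
After the second burn: m = 781.57 × exp(−150/2270.0) = 781.57 × 0.93606 = 731.596 kg.
Total propellant = m₀ − m_final = 892 − 731.596 = 160.404 kg.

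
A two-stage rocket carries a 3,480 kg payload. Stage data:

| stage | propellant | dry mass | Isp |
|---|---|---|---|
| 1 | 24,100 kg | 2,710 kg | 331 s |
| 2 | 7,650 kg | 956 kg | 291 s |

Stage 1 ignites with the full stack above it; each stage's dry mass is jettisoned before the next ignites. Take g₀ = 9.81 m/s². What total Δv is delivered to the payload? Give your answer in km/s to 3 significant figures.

Δv ≈ 6.00 km/s

Ignition mass of stage 1 = 24,100+2,710 + 7,650+956 + 3,480 = 38,896 kg.
Stage 1: m₀ = 38,896 kg, m_f = 38,896 − 24,100 = 14,796 kg; Δv = 331×9.81×ln(2.629) = 3247.1×0.9665 ≈ 3138 m/s.
Stage 2: m₀ = 12,086 kg, m_f = 12,086 − 7,650 = 4,436 kg; Δv = 291×9.81×ln(2.725) = 2854.7×1.0023 ≈ 2861 m/s.
Total Δv = 3138 + 2861 = 5999 m/s.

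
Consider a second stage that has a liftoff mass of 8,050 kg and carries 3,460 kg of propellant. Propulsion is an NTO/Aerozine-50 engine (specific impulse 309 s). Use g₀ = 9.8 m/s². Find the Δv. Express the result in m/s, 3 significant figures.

v_e = Isp · g₀ = 309 × 9.8 = 3028.2 m/s.
m_f = m₀ − m_prop = 8,050 − 3,460 = 4,590 kg.
Δv = v_e · ln(m₀/m_f) = 3028.2 × ln(1.754) = 3028.2 × 0.5618 ≈ 1701.2 m/s.

Δv ≈ 1700 m/s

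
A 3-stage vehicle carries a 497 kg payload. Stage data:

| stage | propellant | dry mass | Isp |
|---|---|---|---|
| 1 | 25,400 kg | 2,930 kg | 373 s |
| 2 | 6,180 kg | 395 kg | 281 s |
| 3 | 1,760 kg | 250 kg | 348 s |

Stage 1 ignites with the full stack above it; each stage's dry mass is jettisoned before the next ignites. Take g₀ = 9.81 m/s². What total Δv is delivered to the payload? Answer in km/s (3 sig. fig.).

Ignition mass of stage 1 = 25,400+2,930 + 6,180+395 + 1,760+250 + 497 = 37,412 kg.
Stage 1: m₀ = 37,412 kg, m_f = 37,412 − 25,400 = 12,012 kg; Δv = 373×9.81×ln(3.115) = 3659.1×1.1361 ≈ 4157 m/s.
Stage 2: m₀ = 9,082 kg, m_f = 9,082 − 6,180 = 2,902 kg; Δv = 281×9.81×ln(3.13) = 2756.6×1.1409 ≈ 3145 m/s.
Stage 3: m₀ = 2,507 kg, m_f = 2,507 − 1,760 = 747 kg; Δv = 348×9.81×ln(3.356) = 3413.9×1.2108 ≈ 4133 m/s.
Total Δv = 4157 + 3145 + 4133 = 11435 m/s.

Δv ≈ 11.4 km/s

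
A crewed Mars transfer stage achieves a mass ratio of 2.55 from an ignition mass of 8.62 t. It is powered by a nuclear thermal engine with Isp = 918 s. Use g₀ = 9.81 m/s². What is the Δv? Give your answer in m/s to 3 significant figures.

v_e = Isp · g₀ = 918 × 9.81 = 9005.6 m/s.
Δv = v_e · ln(2.55) = 9005.6 × 0.9361 ≈ 8430.1 m/s.

Δv ≈ 8430 m/s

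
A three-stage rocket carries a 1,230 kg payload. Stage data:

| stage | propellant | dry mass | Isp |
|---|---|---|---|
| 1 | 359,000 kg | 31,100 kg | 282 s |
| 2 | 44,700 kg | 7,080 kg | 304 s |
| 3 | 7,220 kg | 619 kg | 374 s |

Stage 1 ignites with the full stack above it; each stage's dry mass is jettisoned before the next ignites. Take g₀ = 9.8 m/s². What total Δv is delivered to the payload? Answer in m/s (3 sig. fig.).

Ignition mass of stage 1 = 359,000+31,100 + 44,700+7,080 + 7,220+619 + 1,230 = 450,949 kg.
Stage 1: m₀ = 450,949 kg, m_f = 450,949 − 359,000 = 91,949 kg; Δv = 282×9.8×ln(4.904) = 2763.6×1.5901 ≈ 4394 m/s.
Stage 2: m₀ = 60,849 kg, m_f = 60,849 − 44,700 = 16,149 kg; Δv = 304×9.8×ln(3.768) = 2979.2×1.3265 ≈ 3952 m/s.
Stage 3: m₀ = 9,069 kg, m_f = 9,069 − 7,220 = 1,849 kg; Δv = 374×9.8×ln(4.905) = 3665.2×1.5902 ≈ 5828 m/s.
Total Δv = 4394 + 3952 + 5828 = 14174 m/s.

Δv ≈ 14200 m/s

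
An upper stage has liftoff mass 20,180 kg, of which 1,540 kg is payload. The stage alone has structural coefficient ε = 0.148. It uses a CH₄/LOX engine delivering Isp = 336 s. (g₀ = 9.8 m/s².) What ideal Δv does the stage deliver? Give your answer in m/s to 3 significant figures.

Δv ≈ 5090 m/s

Stage wet mass = m₀ − payload = 20,180 − 1,540 = 18,640 kg.
Stage dry mass = ε × stage wet mass = 0.148 × 18,640 = 2,758.72 kg.
Burnout mass m_f = stage dry + payload = 2,758.72 + 1,540 = 4,298.72 kg.
v_e = Isp · g₀ = 336 × 9.8 = 3292.8 m/s.
Δv = v_e · ln(20,180/4,298.72) = 3292.8 × ln(4.694) = 3292.8 × 1.5464 ≈ 5092 m/s.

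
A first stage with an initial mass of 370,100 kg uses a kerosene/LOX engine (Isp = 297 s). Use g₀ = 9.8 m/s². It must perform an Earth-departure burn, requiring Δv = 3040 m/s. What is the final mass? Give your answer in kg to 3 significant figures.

final mass ≈ 130000 kg

v_e = Isp · g₀ = 297 × 9.8 = 2910.6 m/s.
By the Tsiolkovsky rocket equation, m₀/m_f = exp(Δv / v_e) = exp(3040 / 2910.6) = exp(1.0445) = 2.8419.
m_f = m₀ / 2.8419 = 370,100 / 2.8419 = 130,230 kg.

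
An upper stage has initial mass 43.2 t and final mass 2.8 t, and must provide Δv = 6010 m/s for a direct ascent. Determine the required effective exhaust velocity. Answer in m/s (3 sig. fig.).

ln(m₀/m_f) = ln(43200/2800) = ln(15.43) = 2.7362.
v_e = Δv / ln(m₀/m_f) = 6010 / 2.7362 = 2196.5 m/s.

v_e ≈ 2200 m/s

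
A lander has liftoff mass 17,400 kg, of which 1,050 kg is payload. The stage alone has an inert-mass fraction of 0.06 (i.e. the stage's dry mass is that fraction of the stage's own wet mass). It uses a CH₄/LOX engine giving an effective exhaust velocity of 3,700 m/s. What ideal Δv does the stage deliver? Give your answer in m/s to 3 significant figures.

Stage wet mass = m₀ − payload = 17,400 − 1,050 = 16,350 kg.
Stage dry mass = ε × stage wet mass = 0.06 × 16,350 = 981 kg.
Burnout mass m_f = stage dry + payload = 981 + 1,050 = 2,031 kg.
Rocket equation: Δv = v_e · ln(17,400/2,031) = 3700.0 × ln(8.567) = 3700.0 × 2.1479 ≈ 7947 m/s.

Δv ≈ 7950 m/s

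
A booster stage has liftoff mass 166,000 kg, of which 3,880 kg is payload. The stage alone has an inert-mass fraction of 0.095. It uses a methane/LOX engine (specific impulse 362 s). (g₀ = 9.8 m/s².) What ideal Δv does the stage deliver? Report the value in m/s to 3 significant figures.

Δv ≈ 7640 m/s

Stage wet mass = m₀ − payload = 166,000 − 3,880 = 162,120 kg.
Stage dry mass = ε × stage wet mass = 0.095 × 162,120 = 15,401.4 kg.
Burnout mass m_f = stage dry + payload = 15,401.4 + 3,880 = 19,281.4 kg.
v_e = Isp · g₀ = 362 × 9.8 = 3547.6 m/s.
Δv = v_e · ln(166,000/19,281.4) = 3547.6 × ln(8.609) = 3547.6 × 2.1528 ≈ 7637 m/s.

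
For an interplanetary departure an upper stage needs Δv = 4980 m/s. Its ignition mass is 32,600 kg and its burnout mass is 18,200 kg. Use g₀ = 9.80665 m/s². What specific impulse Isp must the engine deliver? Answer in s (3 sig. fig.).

ln(m₀/m_f) = ln(32600/18200) = ln(1.791) = 0.5829.
Using Δv = v_e ln(m₀/m_f): v_e = Δv / ln(m₀/m_f) = 4980 / 0.5829 = 8543.6 m/s.
Isp = v_e / g₀ = 8543.6 / 9.80665 = 871.2 s.

Isp ≈ 871 s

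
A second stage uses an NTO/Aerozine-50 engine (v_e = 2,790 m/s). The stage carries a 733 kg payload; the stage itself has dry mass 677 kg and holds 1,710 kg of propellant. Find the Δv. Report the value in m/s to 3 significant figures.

Δv ≈ 2220 m/s

m₀ = payload + dry + propellant = 733 + 677 + 1,710 = 3,120 kg.
m_f = payload + dry = 733 + 677 = 1,410 kg.
From the ideal rocket equation, Δv = v_e · ln(m₀/m_f) = 2790.0 × ln(2.213) = 2790.0 × 0.7942 ≈ 2215.9 m/s.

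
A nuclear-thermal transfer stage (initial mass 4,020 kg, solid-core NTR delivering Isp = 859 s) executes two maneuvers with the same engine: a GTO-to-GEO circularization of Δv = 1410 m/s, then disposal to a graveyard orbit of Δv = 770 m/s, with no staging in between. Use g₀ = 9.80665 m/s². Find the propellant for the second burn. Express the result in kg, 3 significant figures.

v_e = Isp · g₀ = 859 × 9.80665 = 8423.9 m/s.
After the first burn: m = 4020 × exp(−1410/8423.9) = 4020 × 0.84588 = 3,400.44 kg.
After the second burn: m = 3,400.44 × exp(−770/8423.9) = 3,400.44 × 0.91265 = 3,103.41 kg.
Second-burn propellant = 3,400.44 − 3,103.41 = 297.03 kg.

propellant for the second burn ≈ 297 kg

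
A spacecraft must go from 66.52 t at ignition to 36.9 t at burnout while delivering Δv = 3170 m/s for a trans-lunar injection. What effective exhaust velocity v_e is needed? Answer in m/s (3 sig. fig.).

ln(m₀/m_f) = ln(66520/36900) = ln(1.803) = 0.5893.
Using Δv = v_e ln(m₀/m_f): v_e = Δv / ln(m₀/m_f) = 3170 / 0.5893 = 5379.3 m/s.

v_e ≈ 5380 m/s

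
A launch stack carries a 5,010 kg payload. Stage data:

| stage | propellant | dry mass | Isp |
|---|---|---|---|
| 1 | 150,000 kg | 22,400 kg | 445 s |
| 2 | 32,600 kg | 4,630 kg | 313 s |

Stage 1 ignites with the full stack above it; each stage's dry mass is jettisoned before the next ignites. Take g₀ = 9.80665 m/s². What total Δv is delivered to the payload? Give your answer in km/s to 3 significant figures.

Δv ≈ 9.77 km/s

Ignition mass of stage 1 = 150,000+22,400 + 32,600+4,630 + 5,010 = 214,640 kg.
Stage 1: m₀ = 214,640 kg, m_f = 214,640 − 150,000 = 64,640 kg; Δv = 445×9.80665×ln(3.321) = 4364.0×1.2001 ≈ 5237 m/s.
Stage 2: m₀ = 42,240 kg, m_f = 42,240 − 32,600 = 9,640 kg; Δv = 313×9.80665×ln(4.382) = 3069.5×1.4774 ≈ 4535 m/s.
Total Δv = 5237 + 4535 = 9772 m/s.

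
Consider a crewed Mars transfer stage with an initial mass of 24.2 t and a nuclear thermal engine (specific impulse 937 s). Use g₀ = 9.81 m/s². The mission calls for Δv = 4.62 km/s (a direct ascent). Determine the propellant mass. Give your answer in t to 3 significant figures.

propellant mass ≈ 9.56 t

v_e = Isp · g₀ = 937 × 9.81 = 9192.0 m/s.
By the Tsiolkovsky rocket equation, m₀/m_f = exp(Δv / v_e) = exp(4620 / 9192.0) = exp(0.5026) = 1.6530.
m_f = 24.2 / 1.6530 = 14.64 t, so propellant = m₀ − m_f = 24.2 − 14.64 = 9.56 t.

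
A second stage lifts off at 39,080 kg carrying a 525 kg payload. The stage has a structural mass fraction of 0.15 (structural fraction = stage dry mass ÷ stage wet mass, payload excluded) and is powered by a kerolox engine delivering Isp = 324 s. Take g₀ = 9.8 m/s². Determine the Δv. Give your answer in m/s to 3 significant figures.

Stage wet mass = m₀ − payload = 39,080 − 525 = 38,555 kg.
Stage dry mass = ε × stage wet mass = 0.15 × 38,555 = 5,783.25 kg.
Burnout mass m_f = stage dry + payload = 5,783.25 + 525 = 6,308.25 kg.
v_e = Isp · g₀ = 324 × 9.8 = 3175.2 m/s.
Δv = v_e · ln(39,080/6,308.25) = 3175.2 × ln(6.195) = 3175.2 × 1.8238 ≈ 5791 m/s.

Δv ≈ 5790 m/s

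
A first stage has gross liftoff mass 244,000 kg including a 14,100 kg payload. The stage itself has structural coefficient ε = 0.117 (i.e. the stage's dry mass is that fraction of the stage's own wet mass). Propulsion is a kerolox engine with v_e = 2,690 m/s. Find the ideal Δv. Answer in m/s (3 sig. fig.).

Δv ≈ 4800 m/s

Stage wet mass = m₀ − payload = 244,000 − 14,100 = 229,900 kg.
Stage dry mass = ε × stage wet mass = 0.117 × 229,900 = 26,898.3 kg.
Burnout mass m_f = stage dry + payload = 26,898.3 + 14,100 = 40,998.3 kg.
From the ideal rocket equation, Δv = v_e · ln(244,000/40,998.3) = 2690.0 × ln(5.951) = 2690.0 × 1.7836 ≈ 4798 m/s.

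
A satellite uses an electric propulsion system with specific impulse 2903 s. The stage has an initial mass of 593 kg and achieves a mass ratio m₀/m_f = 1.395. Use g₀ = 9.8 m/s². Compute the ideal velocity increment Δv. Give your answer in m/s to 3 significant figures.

v_e = Isp · g₀ = 2903 × 9.8 = 28449.4 m/s.
Using Δv = v_e ln(m₀/m_f): Δv = v_e · ln(1.395) = 28449.4 × 0.3329 ≈ 9470.6 m/s.

Δv ≈ 9470 m/s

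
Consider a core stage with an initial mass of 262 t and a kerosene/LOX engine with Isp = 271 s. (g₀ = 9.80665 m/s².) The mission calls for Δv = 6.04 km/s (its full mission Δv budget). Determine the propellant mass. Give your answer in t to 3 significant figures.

v_e = Isp · g₀ = 271 × 9.80665 = 2657.6 m/s.
m₀/m_f = exp(Δv / v_e) = exp(6040 / 2657.6) = exp(2.2727) = 9.7058.
m_f = 262 / 9.7058 = 26.9942 t, so propellant = m₀ − m_f = 262 − 26.9942 = 235.0058 t.

propellant mass ≈ 235 t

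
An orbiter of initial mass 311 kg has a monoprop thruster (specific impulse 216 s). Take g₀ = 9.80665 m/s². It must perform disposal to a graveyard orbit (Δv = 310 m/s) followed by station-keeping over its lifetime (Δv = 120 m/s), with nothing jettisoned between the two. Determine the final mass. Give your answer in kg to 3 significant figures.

final mass ≈ 254 kg

v_e = Isp · g₀ = 216 × 9.80665 = 2118.2 m/s.
After the first burn: m = 311 × exp(−310/2118.2) = 311 × 0.86386 = 268.66 kg.
After the second burn: m = 268.66 × exp(−120/2118.2) = 268.66 × 0.94492 = 253.862 kg.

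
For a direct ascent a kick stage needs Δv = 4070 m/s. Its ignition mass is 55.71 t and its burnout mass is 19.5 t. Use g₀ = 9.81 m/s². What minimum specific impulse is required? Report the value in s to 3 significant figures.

ln(m₀/m_f) = ln(55710/19500) = ln(2.857) = 1.0497.
From the ideal rocket equation, v_e = Δv / ln(m₀/m_f) = 4070 / 1.0497 = 3877.1 m/s.
Isp = v_e / g₀ = 3877.1 / 9.81 = 395.2 s.

Isp ≈ 395 s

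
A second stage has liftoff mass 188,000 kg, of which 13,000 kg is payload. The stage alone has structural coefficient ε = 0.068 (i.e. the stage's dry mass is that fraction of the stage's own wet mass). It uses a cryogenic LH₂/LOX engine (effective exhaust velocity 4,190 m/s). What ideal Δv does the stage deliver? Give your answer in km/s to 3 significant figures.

Stage wet mass = m₀ − payload = 188,000 − 13,000 = 175,000 kg.
Stage dry mass = ε × stage wet mass = 0.068 × 175,000 = 11,900 kg.
Burnout mass m_f = stage dry + payload = 11,900 + 13,000 = 24,900 kg.
Δv = v_e · ln(188,000/24,900) = 4190.0 × ln(7.55) = 4190.0 × 2.0216 ≈ 8470 m/s.

Δv ≈ 8.47 km/s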